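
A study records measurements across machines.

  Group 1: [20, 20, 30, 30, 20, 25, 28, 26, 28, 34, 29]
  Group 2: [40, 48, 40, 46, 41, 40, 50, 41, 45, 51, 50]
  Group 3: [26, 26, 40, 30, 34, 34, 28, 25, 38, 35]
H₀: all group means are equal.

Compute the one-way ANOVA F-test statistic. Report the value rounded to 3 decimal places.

test statistic = 41.885

Group means [26.36, 44.73, 31.60], grand mean 34.312
SSB = Σnᵢ(x̄ᵢ−x̄)² = 1961.748; SSW = ΣΣ(x−x̄ᵢ)² = 679.127
MSB = 1961.748/2 = 980.8739; MSW = 679.127/29 = 23.4182
F = MSB/MSW = 41.8851
df = (2, 29)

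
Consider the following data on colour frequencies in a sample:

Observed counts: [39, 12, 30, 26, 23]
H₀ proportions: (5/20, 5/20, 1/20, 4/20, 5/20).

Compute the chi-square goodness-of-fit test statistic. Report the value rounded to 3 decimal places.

n = 130; E_i = n·p_i = [32.50, 32.50, 6.50, 26.00, 32.50]
χ² = (39−32.50)²/32.50 + (12−32.50)²/32.50 + (30−6.50)²/6.50 + (26−26.00)²/26.00 + (23−32.50)²/32.50 = 101.9692
df = 4

test statistic = 101.969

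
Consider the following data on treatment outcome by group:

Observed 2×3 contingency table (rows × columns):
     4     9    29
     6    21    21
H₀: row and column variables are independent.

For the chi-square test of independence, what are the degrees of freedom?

df = (r−1)(c−1) = (2−1)·(3−1) = 2

degrees of freedom = 2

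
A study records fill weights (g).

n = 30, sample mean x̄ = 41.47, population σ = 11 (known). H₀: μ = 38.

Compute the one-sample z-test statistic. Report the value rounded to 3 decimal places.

SE = σ/√n = 11/√30 = 2.0083
z = (x̄−μ₀)/SE = (41.47−38)/2.0083 = 1.7278

test statistic = 1.728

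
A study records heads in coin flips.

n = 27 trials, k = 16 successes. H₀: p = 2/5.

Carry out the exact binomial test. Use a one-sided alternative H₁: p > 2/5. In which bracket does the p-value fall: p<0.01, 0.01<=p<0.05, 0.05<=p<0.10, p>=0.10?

p-value bracket: 0.01<=p<0.05

Exact binomial: n=27, k=16, p₀=2/5=0.4000
P(X≥16) from Σ C(n,i)·p₀^i·(1−p₀)^(n−i)
p-value (one-sided, H₁ greater) = 0.03370
→ bracket: 0.01<=p<0.05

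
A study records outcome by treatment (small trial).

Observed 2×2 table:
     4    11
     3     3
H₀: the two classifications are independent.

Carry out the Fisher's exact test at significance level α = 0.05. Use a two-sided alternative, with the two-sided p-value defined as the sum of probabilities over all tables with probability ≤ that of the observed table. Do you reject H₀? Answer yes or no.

Margins: r₁=15, r₂=6, c₁=7, c₂=14, n=21
p_obs = C(15,4)·C(6,3)/C(21,7); sum pmf over tables with pmf ≤ p_obs
p-value (two-sided) = 0.35436
At α=0.05: p ≥ α → fail to reject H₀

reject H₀: no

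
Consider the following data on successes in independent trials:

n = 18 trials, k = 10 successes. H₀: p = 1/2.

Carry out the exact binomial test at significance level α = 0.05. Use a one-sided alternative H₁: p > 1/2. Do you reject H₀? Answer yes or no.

reject H₀: no

Exact binomial: n=18, k=10, p₀=1/2=0.5000
P(X≥10) from Σ C(n,i)·p₀^i·(1−p₀)^(n−i)
p-value (one-sided, H₁ greater) = 0.40726
At α=0.05: p ≥ α → fail to reject H₀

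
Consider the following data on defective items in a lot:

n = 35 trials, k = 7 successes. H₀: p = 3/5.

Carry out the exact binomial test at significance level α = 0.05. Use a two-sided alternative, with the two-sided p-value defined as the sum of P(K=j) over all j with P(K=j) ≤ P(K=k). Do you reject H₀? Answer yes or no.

reject H₀: yes

Exact binomial: n=35, k=7, p₀=3/5=0.6000
P(X=j) = C(n,j)·p₀^j·(1−p₀)^(n−j); p = Σ P(X=j) over j with P(X=j) ≤ P(X=7)
p-value (two-sided) = 0.00000
At α=0.05: p < α → reject H₀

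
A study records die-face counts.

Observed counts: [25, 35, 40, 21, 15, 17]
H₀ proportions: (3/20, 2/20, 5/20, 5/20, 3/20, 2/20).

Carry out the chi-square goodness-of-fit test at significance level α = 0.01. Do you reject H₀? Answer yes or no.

reject H₀: yes

n = 153; E_i = n·p_i = [22.95, 15.30, 38.25, 38.25, 22.95, 15.30]
χ² = (25−22.95)²/22.95 + (35−15.30)²/15.30 + (40−38.25)²/38.25 + (21−38.25)²/38.25 + (15−22.95)²/22.95 + (17−15.30)²/15.30 = 36.3508
df = 5
p-value (upper-tail) = 0.00000
At α=0.01: p < α → reject H₀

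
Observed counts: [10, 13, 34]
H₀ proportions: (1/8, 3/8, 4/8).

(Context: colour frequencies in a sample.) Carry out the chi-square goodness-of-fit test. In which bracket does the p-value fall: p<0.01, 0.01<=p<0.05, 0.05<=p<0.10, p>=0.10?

p-value bracket: 0.05<=p<0.10

n = 57; E_i = n·p_i = [7.12, 21.38, 28.50]
χ² = (10−7.12)²/7.12 + (13−21.38)²/21.38 + (34−28.50)²/28.50 = 5.5029
df = 2
p-value (upper-tail) = 0.06383
→ bracket: 0.05<=p<0.10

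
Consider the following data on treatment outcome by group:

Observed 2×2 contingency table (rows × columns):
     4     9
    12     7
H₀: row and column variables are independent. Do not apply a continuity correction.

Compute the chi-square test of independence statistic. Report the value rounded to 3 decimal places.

Row totals [13, 19], col totals [16, 16], n=32
χ² = (4−6.50)²/6.50 + (9−6.50)²/6.50 + (12−9.50)²/9.50 + (7−9.50)²/9.50 = 3.2389
df = 1

test statistic = 3.239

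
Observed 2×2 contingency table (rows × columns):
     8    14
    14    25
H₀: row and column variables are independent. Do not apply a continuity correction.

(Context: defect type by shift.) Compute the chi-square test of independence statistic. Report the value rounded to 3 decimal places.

Row totals [22, 39], col totals [22, 39], n=61
χ² = (8−7.93)²/7.93 + (14−14.07)²/14.07 + (14−14.07)²/14.07 + (25−24.93)²/24.93 = 0.0013
df = 1

test statistic = 0.001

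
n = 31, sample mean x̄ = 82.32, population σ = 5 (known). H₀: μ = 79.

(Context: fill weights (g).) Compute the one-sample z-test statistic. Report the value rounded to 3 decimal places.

SE = σ/√n = 5/√31 = 0.8980
z = (x̄−μ₀)/SE = (82.32−79)/0.8980 = 3.6970

test statistic = 3.697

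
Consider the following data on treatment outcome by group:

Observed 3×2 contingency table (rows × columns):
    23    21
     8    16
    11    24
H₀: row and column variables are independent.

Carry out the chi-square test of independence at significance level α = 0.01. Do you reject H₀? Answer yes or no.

reject H₀: no

Row totals [44, 24, 35], col totals [42, 61], n=103
χ² = (23−17.94)²/17.94 + (21−26.06)²/26.06 + (8−9.79)²/9.79 + (16−14.21)²/14.21 + (11−14.27)²/14.27 + (24−20.73)²/20.73 = 4.2251
df = 2
p-value (upper-tail) = 0.12093
At α=0.01: p ≥ α → fail to reject H₀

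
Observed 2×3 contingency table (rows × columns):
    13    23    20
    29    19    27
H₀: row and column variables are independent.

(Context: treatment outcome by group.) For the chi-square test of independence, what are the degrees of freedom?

degrees of freedom = 2

df = (r−1)(c−1) = (2−1)·(3−1) = 2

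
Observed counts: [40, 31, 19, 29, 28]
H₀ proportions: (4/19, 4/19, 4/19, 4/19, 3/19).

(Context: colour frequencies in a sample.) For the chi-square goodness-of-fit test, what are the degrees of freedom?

df = k − 1 = 5 − 1 = 4

degrees of freedom = 4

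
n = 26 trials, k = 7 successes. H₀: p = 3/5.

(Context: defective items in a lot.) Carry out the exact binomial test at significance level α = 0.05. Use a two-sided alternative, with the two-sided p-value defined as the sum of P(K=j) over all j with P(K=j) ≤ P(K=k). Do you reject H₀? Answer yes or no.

reject H₀: yes

Exact binomial: n=26, k=7, p₀=3/5=0.6000
P(X=j) = C(n,j)·p₀^j·(1−p₀)^(n−j); p = Σ P(X=j) over j with P(X=j) ≤ P(X=7)
p-value (two-sided) = 0.00093
At α=0.05: p < α → reject H₀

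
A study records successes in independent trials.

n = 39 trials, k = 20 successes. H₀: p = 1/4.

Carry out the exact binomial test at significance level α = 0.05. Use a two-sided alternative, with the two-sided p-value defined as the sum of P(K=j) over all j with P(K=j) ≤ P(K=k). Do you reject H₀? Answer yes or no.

reject H₀: yes

Exact binomial: n=39, k=20, p₀=1/4=0.2500
P(X=j) = C(n,j)·p₀^j·(1−p₀)^(n−j); p = Σ P(X=j) over j with P(X=j) ≤ P(X=20)
p-value (two-sided) = 0.00056
At α=0.05: p < α → reject H₀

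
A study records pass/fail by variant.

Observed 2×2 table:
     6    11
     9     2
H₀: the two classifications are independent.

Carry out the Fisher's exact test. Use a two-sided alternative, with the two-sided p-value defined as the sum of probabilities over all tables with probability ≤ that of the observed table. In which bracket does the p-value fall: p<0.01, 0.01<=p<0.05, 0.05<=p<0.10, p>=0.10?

p-value bracket: 0.01<=p<0.05

Margins: r₁=17, r₂=11, c₁=15, c₂=13, n=28
p_obs = C(17,6)·C(11,9)/C(28,15); sum pmf over tables with pmf ≤ p_obs
p-value (two-sided) = 0.02376
→ bracket: 0.01<=p<0.05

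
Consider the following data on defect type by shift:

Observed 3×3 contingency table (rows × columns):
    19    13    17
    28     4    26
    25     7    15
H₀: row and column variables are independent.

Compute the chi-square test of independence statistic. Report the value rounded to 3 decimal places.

test statistic = 9.021

Row totals [49, 58, 47], col totals [72, 24, 58], n=154
χ² = (19−22.91)²/22.91 + (13−7.64)²/7.64 + (17−18.45)²/18.45 + (28−27.12)²/27.12 + (4−9.04)²/9.04 + (26−21.84)²/21.84 + (25−21.97)²/21.97 + (7−7.32)²/7.32 + (15−17.70)²/17.70 = 9.0208
df = 4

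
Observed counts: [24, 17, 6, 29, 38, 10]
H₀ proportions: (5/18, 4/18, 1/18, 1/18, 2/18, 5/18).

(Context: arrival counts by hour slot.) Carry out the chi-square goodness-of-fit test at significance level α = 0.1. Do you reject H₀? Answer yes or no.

reject H₀: yes

n = 124; E_i = n·p_i = [34.44, 27.56, 6.89, 6.89, 13.78, 34.44]
χ² = (24−34.44)²/34.44 + (17−27.56)²/27.56 + (6−6.89)²/6.89 + (29−6.89)²/6.89 + (38−13.78)²/13.78 + (10−34.44)²/34.44 = 138.2266
df = 5
p-value (upper-tail) = 0.00000
At α=0.1: p < α → reject H₀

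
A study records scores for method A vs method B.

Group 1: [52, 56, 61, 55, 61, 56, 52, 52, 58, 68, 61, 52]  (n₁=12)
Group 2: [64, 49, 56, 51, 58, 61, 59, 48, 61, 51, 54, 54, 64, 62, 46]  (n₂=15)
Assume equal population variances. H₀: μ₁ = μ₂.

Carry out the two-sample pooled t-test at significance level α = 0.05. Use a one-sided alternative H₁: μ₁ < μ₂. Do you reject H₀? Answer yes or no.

x̄₁=57.000, s₁=5.009, n₁=12
x̄₂=55.867, s₂=5.963, n₂=15
s_p² = [11·5.009² + 14·5.963²]/25 = 30.9493
SE = √(s_p²·(1/12+1/15)) = 2.1546
t = (57.000−55.867)/2.1546 = 0.5260
df = 25
p-value (one-sided, H₁ less) = 0.69824
At α=0.05: p ≥ α → fail to reject H₀

reject H₀: no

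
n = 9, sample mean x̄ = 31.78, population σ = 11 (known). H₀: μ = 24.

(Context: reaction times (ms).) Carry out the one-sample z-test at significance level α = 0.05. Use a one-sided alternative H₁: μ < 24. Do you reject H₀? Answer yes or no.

SE = σ/√n = 11/√9 = 3.6667
z = (x̄−μ₀)/SE = (31.78−24)/3.6667 = 2.1218
p-value (one-sided, H₁ less) = 0.98307
At α=0.05: p ≥ α → fail to reject H₀

reject H₀: no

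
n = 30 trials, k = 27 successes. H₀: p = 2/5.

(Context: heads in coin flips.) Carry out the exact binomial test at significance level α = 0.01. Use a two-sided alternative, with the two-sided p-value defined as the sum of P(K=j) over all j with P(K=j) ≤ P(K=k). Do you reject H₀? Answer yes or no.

Exact binomial: n=30, k=27, p₀=2/5=0.4000
P(X=j) = C(n,j)·p₀^j·(1−p₀)^(n−j); p = Σ P(X=j) over j with P(X=j) ≤ P(X=27)
p-value (two-sided) = 0.00000
At α=0.01: p < α → reject H₀

reject H₀: yes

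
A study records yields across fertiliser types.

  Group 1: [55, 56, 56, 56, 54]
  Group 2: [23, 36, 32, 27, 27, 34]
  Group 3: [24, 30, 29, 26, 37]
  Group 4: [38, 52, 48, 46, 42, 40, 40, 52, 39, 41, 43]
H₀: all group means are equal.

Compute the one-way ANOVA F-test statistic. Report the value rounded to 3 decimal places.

test statistic = 40.679

Group means [55.40, 29.83, 29.20, 43.73], grand mean 40.111
SSB = Σnᵢ(x̄ᵢ−x̄)² = 2541.652; SSW = ΣΣ(x−x̄ᵢ)² = 479.015
MSB = 2541.652/3 = 847.2172; MSW = 479.015/23 = 20.8267
F = MSB/MSW = 40.6793
df = (3, 23)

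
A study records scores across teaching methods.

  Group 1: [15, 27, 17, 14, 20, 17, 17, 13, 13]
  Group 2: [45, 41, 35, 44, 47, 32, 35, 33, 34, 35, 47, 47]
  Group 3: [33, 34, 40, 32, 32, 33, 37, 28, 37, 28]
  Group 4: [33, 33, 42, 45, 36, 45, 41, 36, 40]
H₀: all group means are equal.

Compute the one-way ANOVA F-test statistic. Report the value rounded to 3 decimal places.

Group means [17.00, 39.58, 33.40, 39.00], grand mean 32.825
SSB = Σnᵢ(x̄ᵢ−x̄)² = 3148.458; SSW = ΣΣ(x−x̄ᵢ)² = 873.317
MSB = 3148.458/3 = 1049.4861; MSW = 873.317/36 = 24.2588
F = MSB/MSW = 43.2621
df = (3, 36)

test statistic = 43.262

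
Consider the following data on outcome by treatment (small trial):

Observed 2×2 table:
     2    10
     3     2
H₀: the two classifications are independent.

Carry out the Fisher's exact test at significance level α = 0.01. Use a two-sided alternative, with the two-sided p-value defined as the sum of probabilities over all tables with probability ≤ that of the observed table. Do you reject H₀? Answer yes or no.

Margins: r₁=12, r₂=5, c₁=5, c₂=12, n=17
p_obs = C(12,2)·C(5,3)/C(17,5); sum pmf over tables with pmf ≤ p_obs
p-value (two-sided) = 0.11652
At α=0.01: p ≥ α → fail to reject H₀

reject H₀: no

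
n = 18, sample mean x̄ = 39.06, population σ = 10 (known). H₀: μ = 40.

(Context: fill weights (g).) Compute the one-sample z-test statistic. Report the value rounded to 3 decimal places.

SE = σ/√n = 10/√18 = 2.3570
z = (x̄−μ₀)/SE = (39.06−40)/2.3570 = -0.3988

test statistic = -0.399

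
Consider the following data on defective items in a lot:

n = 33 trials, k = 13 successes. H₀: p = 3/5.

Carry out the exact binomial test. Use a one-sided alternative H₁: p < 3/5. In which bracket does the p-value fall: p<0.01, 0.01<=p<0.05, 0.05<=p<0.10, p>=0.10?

Exact binomial: n=33, k=13, p₀=3/5=0.6000
P(X≤13) from Σ C(n,i)·p₀^i·(1−p₀)^(n−i)
p-value (one-sided, H₁ less) = 0.01340
→ bracket: 0.01<=p<0.05

p-value bracket: 0.01<=p<0.05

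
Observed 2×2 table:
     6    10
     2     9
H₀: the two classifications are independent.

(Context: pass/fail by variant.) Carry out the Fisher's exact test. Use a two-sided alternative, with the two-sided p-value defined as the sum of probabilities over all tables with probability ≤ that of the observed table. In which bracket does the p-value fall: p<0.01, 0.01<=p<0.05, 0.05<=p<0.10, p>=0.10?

Margins: r₁=16, r₂=11, c₁=8, c₂=19, n=27
p_obs = C(16,6)·C(11,2)/C(27,8); sum pmf over tables with pmf ≤ p_obs
p-value (two-sided) = 0.40483
→ bracket: p>=0.10

p-value bracket: p>=0.10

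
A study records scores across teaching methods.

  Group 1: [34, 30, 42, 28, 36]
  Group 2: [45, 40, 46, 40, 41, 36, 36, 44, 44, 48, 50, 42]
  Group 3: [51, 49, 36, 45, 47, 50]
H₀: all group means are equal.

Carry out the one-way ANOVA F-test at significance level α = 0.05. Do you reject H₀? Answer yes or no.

Group means [34.00, 42.67, 46.33], grand mean 41.739
SSB = Σnᵢ(x̄ᵢ−x̄)² = 436.435; SSW = ΣΣ(x−x̄ᵢ)² = 480.000
MSB = 436.435/2 = 218.2174; MSW = 480.000/20 = 24.0000
F = MSB/MSW = 9.0924
df = (2, 20)
p-value (upper-tail) = 0.00155
At α=0.05: p < α → reject H₀

reject H₀: yes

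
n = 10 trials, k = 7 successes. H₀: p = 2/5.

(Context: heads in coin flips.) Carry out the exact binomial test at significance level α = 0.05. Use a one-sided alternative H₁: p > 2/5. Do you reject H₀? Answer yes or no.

reject H₀: no

Exact binomial: n=10, k=7, p₀=2/5=0.4000
P(X≥7) from Σ C(n,i)·p₀^i·(1−p₀)^(n−i)
p-value (one-sided, H₁ greater) = 0.05476
At α=0.05: p ≥ α → fail to reject H₀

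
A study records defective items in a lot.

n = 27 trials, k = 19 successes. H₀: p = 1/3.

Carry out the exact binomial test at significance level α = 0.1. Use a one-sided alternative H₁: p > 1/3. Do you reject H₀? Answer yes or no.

Exact binomial: n=27, k=19, p₀=1/3=0.3333
P(X≥19) from Σ C(n,i)·p₀^i·(1−p₀)^(n−i)
p-value (one-sided, H₁ greater) = 0.00009
At α=0.1: p < α → reject H₀

reject H₀: yes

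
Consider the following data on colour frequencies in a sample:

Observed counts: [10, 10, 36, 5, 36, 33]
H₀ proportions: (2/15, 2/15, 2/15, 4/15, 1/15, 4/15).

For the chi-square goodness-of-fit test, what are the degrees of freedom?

df = k − 1 = 6 − 1 = 5

degrees of freedom = 5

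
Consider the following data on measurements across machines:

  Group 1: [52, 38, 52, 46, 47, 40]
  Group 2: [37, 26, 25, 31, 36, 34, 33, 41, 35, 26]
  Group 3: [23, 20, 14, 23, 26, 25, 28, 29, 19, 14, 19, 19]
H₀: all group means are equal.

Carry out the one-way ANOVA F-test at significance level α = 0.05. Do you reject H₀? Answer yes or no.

Group means [45.83, 32.40, 21.58], grand mean 30.643
SSB = Σnᵢ(x̄ᵢ−x̄)² = 2400.279; SSW = ΣΣ(x−x̄ᵢ)² = 698.150
MSB = 2400.279/2 = 1200.1393; MSW = 698.150/25 = 27.9260
F = MSB/MSW = 42.9757
df = (2, 25)
p-value (upper-tail) = 0.00000
At α=0.05: p < α → reject H₀

reject H₀: yes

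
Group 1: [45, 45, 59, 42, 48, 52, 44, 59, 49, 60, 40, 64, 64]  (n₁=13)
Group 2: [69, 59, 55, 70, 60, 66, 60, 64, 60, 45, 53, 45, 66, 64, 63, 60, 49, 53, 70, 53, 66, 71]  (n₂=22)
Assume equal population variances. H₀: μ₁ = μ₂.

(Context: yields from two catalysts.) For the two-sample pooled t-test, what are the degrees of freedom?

degrees of freedom = 33

df = n₁ + n₂ − 2 = 13 + 22 − 2 = 33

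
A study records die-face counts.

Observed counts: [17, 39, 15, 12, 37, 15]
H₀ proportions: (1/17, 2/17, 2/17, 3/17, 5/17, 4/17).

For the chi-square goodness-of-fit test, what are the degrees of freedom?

degrees of freedom = 5

df = k − 1 = 6 − 1 = 5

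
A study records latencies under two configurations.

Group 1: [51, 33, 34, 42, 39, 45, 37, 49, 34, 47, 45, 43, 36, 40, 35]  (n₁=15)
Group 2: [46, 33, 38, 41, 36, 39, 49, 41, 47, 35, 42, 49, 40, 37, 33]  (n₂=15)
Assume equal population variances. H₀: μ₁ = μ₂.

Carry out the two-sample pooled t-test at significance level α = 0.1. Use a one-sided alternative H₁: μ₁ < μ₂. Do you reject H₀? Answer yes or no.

reject H₀: no

x̄₁=40.667, s₁=5.851, n₁=15
x̄₂=40.400, s₂=5.369, n₂=15
s_p² = [14·5.851² + 14·5.369²]/28 = 31.5333
SE = √(s_p²·(1/15+1/15)) = 2.0505
t = (40.667−40.400)/2.0505 = 0.1301
df = 28
p-value (one-sided, H₁ less) = 0.55127
At α=0.1: p ≥ α → fail to reject H₀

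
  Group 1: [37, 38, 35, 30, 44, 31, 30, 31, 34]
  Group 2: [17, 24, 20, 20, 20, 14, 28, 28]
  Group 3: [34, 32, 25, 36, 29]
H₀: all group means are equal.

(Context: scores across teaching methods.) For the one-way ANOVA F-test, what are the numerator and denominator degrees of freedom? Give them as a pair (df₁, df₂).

degrees of freedom = [2, 19]

k = 3 groups, N = 22 total
df = (k−1, N−k) = (3−1, 22−3) = (2, 19)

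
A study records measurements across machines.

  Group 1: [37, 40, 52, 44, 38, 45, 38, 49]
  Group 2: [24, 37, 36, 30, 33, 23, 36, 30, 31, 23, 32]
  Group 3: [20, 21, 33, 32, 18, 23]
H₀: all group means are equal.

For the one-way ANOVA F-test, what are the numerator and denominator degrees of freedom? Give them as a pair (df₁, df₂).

k = 3 groups, N = 25 total
df = (k−1, N−k) = (3−1, 25−3) = (2, 22)

degrees of freedom = [2, 22]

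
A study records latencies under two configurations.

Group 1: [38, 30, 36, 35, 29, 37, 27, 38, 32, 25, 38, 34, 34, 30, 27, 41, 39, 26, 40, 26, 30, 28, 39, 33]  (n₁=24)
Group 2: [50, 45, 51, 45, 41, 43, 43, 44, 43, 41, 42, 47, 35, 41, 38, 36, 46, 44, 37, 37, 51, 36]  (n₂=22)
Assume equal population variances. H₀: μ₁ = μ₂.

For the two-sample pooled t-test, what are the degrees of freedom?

degrees of freedom = 44

df = n₁ + n₂ − 2 = 24 + 22 − 2 = 44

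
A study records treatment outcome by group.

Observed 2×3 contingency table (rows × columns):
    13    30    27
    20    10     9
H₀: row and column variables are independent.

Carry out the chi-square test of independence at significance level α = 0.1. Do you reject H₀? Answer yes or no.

reject H₀: yes

Row totals [70, 39], col totals [33, 40, 36], n=109
χ² = (13−21.19)²/21.19 + (30−25.69)²/25.69 + (27−23.12)²/23.12 + (20−11.81)²/11.81 + (10−14.31)²/14.31 + (9−12.88)²/12.88 = 12.6952
df = 2
p-value (upper-tail) = 0.00175
At α=0.1: p < α → reject H₀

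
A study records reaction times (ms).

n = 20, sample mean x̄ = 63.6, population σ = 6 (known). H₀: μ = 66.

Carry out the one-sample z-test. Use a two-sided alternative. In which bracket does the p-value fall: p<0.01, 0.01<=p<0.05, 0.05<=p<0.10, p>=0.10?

p-value bracket: 0.05<=p<0.10

SE = σ/√n = 6/√20 = 1.3416
z = (x̄−μ₀)/SE = (63.6−66)/1.3416 = -1.7889
p-value (two-sided) = 0.07364
→ bracket: 0.05<=p<0.10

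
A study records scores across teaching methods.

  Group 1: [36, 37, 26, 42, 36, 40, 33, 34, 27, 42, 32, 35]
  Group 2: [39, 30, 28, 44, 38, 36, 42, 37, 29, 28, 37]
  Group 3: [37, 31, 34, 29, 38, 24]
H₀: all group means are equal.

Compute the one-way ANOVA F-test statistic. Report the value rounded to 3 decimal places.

test statistic = 0.733

Group means [35.00, 35.27, 32.17], grand mean 34.517
SSB = Σnᵢ(x̄ᵢ−x̄)² = 42.226; SSW = ΣΣ(x−x̄ᵢ)² = 749.015
MSB = 42.226/2 = 21.1131; MSW = 749.015/26 = 28.8083
F = MSB/MSW = 0.7329
df = (2, 26)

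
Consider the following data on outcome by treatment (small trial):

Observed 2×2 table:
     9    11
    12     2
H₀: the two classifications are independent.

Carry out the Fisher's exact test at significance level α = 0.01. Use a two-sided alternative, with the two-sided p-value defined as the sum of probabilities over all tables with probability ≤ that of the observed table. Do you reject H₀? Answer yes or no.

Margins: r₁=20, r₂=14, c₁=21, c₂=13, n=34
p_obs = C(20,9)·C(14,12)/C(34,21); sum pmf over tables with pmf ≤ p_obs
p-value (two-sided) = 0.03021
At α=0.01: p ≥ α → fail to reject H₀

reject H₀: no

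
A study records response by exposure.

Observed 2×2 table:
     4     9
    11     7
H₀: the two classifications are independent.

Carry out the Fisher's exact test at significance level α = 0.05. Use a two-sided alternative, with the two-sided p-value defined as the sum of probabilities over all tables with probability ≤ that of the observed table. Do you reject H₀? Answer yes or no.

reject H₀: no

Margins: r₁=13, r₂=18, c₁=15, c₂=16, n=31
p_obs = C(13,4)·C(18,11)/C(31,15); sum pmf over tables with pmf ≤ p_obs
p-value (two-sided) = 0.14888
At α=0.05: p ≥ α → fail to reject H₀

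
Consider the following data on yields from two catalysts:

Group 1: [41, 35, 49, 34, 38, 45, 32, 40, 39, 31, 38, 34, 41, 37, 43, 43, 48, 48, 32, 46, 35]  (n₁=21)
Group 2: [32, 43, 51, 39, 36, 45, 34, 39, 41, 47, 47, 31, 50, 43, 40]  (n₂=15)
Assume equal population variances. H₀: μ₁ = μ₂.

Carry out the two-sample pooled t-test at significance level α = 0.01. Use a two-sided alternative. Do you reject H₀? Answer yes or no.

x̄₁=39.476, s₁=5.627, n₁=21
x̄₂=41.200, s₂=6.213, n₂=15
s_p² = [20·5.627² + 14·6.213²]/34 = 34.5188
SE = √(s_p²·(1/21+1/15)) = 1.9862
t = (39.476−41.200)/1.9862 = -0.8679
df = 34
p-value (two-sided) = 0.39154
At α=0.01: p ≥ α → fail to reject H₀

reject H₀: no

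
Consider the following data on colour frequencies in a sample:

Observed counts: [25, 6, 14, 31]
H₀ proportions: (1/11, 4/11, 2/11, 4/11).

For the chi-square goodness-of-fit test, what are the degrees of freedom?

df = k − 1 = 4 − 1 = 3

degrees of freedom = 3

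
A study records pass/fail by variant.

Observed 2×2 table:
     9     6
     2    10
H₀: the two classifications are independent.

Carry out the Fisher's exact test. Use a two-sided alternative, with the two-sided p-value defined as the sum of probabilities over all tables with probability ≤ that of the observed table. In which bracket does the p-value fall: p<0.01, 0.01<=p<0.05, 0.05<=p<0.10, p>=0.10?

p-value bracket: 0.01<=p<0.05

Margins: r₁=15, r₂=12, c₁=11, c₂=16, n=27
p_obs = C(15,9)·C(12,2)/C(27,11); sum pmf over tables with pmf ≤ p_obs
p-value (two-sided) = 0.04733
→ bracket: 0.01<=p<0.05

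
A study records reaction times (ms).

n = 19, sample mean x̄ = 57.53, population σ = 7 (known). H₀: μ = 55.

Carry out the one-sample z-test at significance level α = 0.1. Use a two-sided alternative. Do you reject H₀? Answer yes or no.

SE = σ/√n = 7/√19 = 1.6059
z = (x̄−μ₀)/SE = (57.53−55)/1.6059 = 1.5754
p-value (two-sided) = 0.11516
At α=0.1: p ≥ α → fail to reject H₀

reject H₀: no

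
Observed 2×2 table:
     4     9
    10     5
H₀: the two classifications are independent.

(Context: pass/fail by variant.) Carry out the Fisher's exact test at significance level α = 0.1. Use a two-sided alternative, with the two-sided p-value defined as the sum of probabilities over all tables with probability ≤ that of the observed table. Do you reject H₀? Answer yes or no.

reject H₀: no

Margins: r₁=13, r₂=15, c₁=14, c₂=14, n=28
p_obs = C(13,4)·C(15,10)/C(28,14); sum pmf over tables with pmf ≤ p_obs
p-value (two-sided) = 0.12835
At α=0.1: p ≥ α → fail to reject H₀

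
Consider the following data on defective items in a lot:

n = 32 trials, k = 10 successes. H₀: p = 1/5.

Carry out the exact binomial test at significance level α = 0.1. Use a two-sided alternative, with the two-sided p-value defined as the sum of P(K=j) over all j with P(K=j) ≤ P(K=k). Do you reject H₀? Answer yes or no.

Exact binomial: n=32, k=10, p₀=1/5=0.2000
P(X=j) = C(n,j)·p₀^j·(1−p₀)^(n−j); p = Σ P(X=j) over j with P(X=j) ≤ P(X=10)
p-value (two-sided) = 0.12152
At α=0.1: p ≥ α → fail to reject H₀

reject H₀: no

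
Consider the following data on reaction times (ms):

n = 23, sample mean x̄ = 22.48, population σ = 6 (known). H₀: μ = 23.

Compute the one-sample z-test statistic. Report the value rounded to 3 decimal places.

test statistic = -0.416

SE = σ/√n = 6/√23 = 1.2511
z = (x̄−μ₀)/SE = (22.48−23)/1.2511 = -0.4156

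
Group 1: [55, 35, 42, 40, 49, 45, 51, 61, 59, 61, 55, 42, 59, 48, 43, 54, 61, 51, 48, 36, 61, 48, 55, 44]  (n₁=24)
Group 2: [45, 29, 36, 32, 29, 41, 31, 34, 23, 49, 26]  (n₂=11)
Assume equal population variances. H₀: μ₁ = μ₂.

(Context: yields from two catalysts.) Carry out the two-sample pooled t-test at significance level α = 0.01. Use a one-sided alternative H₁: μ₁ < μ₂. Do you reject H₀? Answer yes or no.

x̄₁=50.125, s₁=8.104, n₁=24
x̄₂=34.091, s₂=8.043, n₂=11
s_p² = [23·8.104² + 10·8.043²]/33 = 65.3798
SE = √(s_p²·(1/24+1/11)) = 2.9441
t = (50.125−34.091)/2.9441 = 5.4462
df = 33
p-value (one-sided, H₁ less) = 1.00000
At α=0.01: p ≥ α → fail to reject H₀

reject H₀: no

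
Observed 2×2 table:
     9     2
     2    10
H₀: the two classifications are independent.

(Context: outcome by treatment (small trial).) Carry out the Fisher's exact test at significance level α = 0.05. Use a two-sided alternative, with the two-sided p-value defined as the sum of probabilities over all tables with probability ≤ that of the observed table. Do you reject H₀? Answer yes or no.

reject H₀: yes

Margins: r₁=11, r₂=12, c₁=11, c₂=12, n=23
p_obs = C(11,9)·C(12,2)/C(23,11); sum pmf over tables with pmf ≤ p_obs
p-value (two-sided) = 0.00333
At α=0.05: p < α → reject H₀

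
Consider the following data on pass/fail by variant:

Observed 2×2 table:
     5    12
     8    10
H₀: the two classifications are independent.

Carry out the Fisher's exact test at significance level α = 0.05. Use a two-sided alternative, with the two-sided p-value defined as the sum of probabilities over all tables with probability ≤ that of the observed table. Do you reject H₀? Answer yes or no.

Margins: r₁=17, r₂=18, c₁=13, c₂=22, n=35
p_obs = C(17,5)·C(18,8)/C(35,13); sum pmf over tables with pmf ≤ p_obs
p-value (two-sided) = 0.48868
At α=0.05: p ≥ α → fail to reject H₀

reject H₀: no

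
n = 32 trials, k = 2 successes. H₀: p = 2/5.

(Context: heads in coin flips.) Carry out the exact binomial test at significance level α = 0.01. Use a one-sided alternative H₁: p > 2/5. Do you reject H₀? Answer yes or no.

Exact binomial: n=32, k=2, p₀=2/5=0.4000
P(X≥2) from Σ C(n,i)·p₀^i·(1−p₀)^(n−i)
p-value (one-sided, H₁ greater) = 1.00000
At α=0.01: p ≥ α → fail to reject H₀

reject H₀: no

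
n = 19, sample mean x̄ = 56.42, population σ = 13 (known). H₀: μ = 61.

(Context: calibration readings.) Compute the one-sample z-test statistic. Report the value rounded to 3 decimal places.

test statistic = -1.536

SE = σ/√n = 13/√19 = 2.9824
z = (x̄−μ₀)/SE = (56.42−61)/2.9824 = -1.5357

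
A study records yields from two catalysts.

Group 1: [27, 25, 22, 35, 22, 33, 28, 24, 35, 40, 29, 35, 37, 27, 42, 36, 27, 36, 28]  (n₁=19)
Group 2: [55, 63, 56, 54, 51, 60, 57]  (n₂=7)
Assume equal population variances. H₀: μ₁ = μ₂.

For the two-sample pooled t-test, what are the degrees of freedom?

degrees of freedom = 24

df = n₁ + n₂ − 2 = 19 + 7 − 2 = 24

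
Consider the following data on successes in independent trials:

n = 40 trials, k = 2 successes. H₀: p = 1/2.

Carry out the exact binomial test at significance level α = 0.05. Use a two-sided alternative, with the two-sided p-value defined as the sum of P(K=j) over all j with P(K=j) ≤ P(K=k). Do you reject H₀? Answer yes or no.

Exact binomial: n=40, k=2, p₀=1/2=0.5000
P(X=j) = C(n,j)·p₀^j·(1−p₀)^(n−j); p = Σ P(X=j) over j with P(X=j) ≤ P(X=2)
p-value (two-sided) = 0.00000
At α=0.05: p < α → reject H₀

reject H₀: yes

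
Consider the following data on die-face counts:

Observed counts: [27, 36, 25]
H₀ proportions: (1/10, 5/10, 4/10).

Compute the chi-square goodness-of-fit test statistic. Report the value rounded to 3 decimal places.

n = 88; E_i = n·p_i = [8.80, 44.00, 35.20]
χ² = (27−8.80)²/8.80 + (36−44.00)²/44.00 + (25−35.20)²/35.20 = 42.0511
df = 2

test statistic = 42.051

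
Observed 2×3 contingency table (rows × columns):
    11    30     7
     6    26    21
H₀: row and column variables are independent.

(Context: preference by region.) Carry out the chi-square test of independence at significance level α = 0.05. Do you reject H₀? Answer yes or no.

reject H₀: yes

Row totals [48, 53], col totals [17, 56, 28], n=101
χ² = (11−8.08)²/8.08 + (30−26.61)²/26.61 + (7−13.31)²/13.31 + (6−8.92)²/8.92 + (26−29.39)²/29.39 + (21−14.69)²/14.69 = 8.5297
df = 2
p-value (upper-tail) = 0.01405
At α=0.05: p < α → reject H₀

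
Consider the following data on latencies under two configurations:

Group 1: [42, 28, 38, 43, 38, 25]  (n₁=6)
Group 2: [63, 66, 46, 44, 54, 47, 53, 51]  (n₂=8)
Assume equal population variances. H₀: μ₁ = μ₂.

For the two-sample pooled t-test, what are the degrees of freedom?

degrees of freedom = 12

df = n₁ + n₂ − 2 = 6 + 8 − 2 = 12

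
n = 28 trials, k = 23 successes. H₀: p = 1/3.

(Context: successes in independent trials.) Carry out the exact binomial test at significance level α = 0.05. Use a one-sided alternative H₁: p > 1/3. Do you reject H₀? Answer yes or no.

Exact binomial: n=28, k=23, p₀=1/3=0.3333
P(X≥23) from Σ C(n,i)·p₀^i·(1−p₀)^(n−i)
p-value (one-sided, H₁ greater) = 0.00000
At α=0.05: p < α → reject H₀

reject H₀: yes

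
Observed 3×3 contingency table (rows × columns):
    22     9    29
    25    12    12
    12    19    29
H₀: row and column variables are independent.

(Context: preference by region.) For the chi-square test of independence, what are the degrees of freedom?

degrees of freedom = 4

df = (r−1)(c−1) = (3−1)·(3−1) = 4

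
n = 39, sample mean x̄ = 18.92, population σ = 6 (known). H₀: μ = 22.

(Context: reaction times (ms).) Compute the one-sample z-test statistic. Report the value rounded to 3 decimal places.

SE = σ/√n = 6/√39 = 0.9608
z = (x̄−μ₀)/SE = (18.92−22)/0.9608 = -3.2058

test statistic = -3.206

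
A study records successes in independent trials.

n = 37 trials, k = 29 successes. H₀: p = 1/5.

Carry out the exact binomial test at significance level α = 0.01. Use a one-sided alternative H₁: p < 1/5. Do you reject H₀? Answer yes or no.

reject H₀: no

Exact binomial: n=37, k=29, p₀=1/5=0.2000
P(X≤29) from Σ C(n,i)·p₀^i·(1−p₀)^(n−i)
p-value (one-sided, H₁ less) = 1.00000
At α=0.01: p ≥ α → fail to reject H₀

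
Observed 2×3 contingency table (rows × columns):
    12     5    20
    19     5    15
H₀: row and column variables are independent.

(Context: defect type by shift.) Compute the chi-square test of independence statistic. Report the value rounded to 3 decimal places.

test statistic = 2.244

Row totals [37, 39], col totals [31, 10, 35], n=76
χ² = (12−15.09)²/15.09 + (5−4.87)²/4.87 + (20−17.04)²/17.04 + (19−15.91)²/15.91 + (5−5.13)²/5.13 + (15−17.96)²/17.96 = 2.2439
df = 2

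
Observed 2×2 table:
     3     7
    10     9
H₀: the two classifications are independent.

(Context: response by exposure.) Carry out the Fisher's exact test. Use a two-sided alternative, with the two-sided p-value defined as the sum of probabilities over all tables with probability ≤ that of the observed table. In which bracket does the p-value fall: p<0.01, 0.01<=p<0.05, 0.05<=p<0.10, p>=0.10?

Margins: r₁=10, r₂=19, c₁=13, c₂=16, n=29
p_obs = C(10,3)·C(19,10)/C(29,13); sum pmf over tables with pmf ≤ p_obs
p-value (two-sided) = 0.43348
→ bracket: p>=0.10

p-value bracket: p>=0.10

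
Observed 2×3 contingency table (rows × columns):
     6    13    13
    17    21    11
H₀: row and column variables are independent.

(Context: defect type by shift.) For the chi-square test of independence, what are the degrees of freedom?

df = (r−1)(c−1) = (2−1)·(3−1) = 2

degrees of freedom = 2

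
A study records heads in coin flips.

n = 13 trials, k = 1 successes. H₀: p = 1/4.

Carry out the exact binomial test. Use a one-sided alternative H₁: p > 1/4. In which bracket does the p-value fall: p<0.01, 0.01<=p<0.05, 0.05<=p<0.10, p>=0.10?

p-value bracket: p>=0.10

Exact binomial: n=13, k=1, p₀=1/4=0.2500
P(X≥1) from Σ C(n,i)·p₀^i·(1−p₀)^(n−i)
p-value (one-sided, H₁ greater) = 0.97624
→ bracket: p>=0.10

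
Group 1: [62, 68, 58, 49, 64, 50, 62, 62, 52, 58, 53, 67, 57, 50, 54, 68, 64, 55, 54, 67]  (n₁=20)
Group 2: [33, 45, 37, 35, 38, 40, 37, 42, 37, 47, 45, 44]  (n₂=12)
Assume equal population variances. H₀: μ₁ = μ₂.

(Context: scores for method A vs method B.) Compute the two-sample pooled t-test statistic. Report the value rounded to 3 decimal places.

x̄₁=58.700, s₁=6.424, n₁=20
x̄₂=40.000, s₂=4.513, n₂=12
s_p² = [19·6.424² + 11·4.513²]/30 = 33.6067
SE = √(s_p²·(1/20+1/12)) = 2.1168
t = (58.700−40.000)/2.1168 = 8.8340
df = 30

test statistic = 8.834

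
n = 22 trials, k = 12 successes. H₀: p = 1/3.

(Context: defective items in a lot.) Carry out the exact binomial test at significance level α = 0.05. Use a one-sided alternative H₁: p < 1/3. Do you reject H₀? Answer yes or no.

Exact binomial: n=22, k=12, p₀=1/3=0.3333
P(X≤12) from Σ C(n,i)·p₀^i·(1−p₀)^(n−i)
p-value (one-sided, H₁ less) = 0.98840
At α=0.05: p ≥ α → fail to reject H₀

reject H₀: no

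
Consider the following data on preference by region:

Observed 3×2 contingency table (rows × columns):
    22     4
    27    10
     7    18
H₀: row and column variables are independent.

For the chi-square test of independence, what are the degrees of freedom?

degrees of freedom = 2

df = (r−1)(c−1) = (3−1)·(2−1) = 2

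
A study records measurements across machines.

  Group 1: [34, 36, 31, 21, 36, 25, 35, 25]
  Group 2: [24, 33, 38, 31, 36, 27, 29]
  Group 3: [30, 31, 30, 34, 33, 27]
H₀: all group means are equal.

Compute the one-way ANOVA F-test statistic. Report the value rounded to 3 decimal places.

test statistic = 0.048

Group means [30.38, 31.14, 30.83], grand mean 30.762
SSB = Σnᵢ(x̄ᵢ−x̄)² = 2.244; SSW = ΣΣ(x−x̄ᵢ)² = 421.565
MSB = 2.244/2 = 1.1220; MSW = 421.565/18 = 23.4203
F = MSB/MSW = 0.0479
df = (2, 18)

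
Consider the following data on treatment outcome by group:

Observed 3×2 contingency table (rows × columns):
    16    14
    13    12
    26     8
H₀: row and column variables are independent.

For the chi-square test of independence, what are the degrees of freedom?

df = (r−1)(c−1) = (3−1)·(2−1) = 2

degrees of freedom = 2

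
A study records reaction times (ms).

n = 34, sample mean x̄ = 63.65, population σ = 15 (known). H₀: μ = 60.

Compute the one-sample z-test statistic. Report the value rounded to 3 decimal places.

SE = σ/√n = 15/√34 = 2.5725
z = (x̄−μ₀)/SE = (63.65−60)/2.5725 = 1.4189

test statistic = 1.419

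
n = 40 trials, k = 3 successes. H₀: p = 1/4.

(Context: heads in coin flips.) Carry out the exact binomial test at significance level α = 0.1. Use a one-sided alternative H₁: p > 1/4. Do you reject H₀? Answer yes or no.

reject H₀: no

Exact binomial: n=40, k=3, p₀=1/4=0.2500
P(X≥3) from Σ C(n,i)·p₀^i·(1−p₀)^(n−i)
p-value (one-sided, H₁ greater) = 0.99898
At α=0.1: p ≥ α → fail to reject H₀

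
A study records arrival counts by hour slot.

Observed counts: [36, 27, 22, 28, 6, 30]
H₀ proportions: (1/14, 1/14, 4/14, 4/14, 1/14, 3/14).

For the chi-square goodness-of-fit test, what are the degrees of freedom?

df = k − 1 = 6 − 1 = 5

degrees of freedom = 5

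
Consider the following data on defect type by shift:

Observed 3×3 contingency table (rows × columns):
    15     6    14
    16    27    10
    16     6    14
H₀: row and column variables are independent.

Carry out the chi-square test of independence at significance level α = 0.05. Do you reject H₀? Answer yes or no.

reject H₀: yes

Row totals [35, 53, 36], col totals [47, 39, 38], n=124
χ² = (15−13.27)²/13.27 + (6−11.01)²/11.01 + (14−10.73)²/10.73 + (16−20.09)²/20.09 + (27−16.67)²/16.67 + (10−16.24)²/16.24 + (16−13.65)²/13.65 + (6−11.32)²/11.32 + (14−11.03)²/11.03 = 16.8446
df = 4
p-value (upper-tail) = 0.00207
At α=0.05: p < α → reject H₀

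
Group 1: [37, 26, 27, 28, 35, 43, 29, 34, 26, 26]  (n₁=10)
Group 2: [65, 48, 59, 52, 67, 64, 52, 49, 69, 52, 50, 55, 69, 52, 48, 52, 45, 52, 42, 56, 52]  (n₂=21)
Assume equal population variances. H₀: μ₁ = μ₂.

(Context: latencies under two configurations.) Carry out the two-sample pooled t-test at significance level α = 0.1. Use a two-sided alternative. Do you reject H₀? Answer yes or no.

reject H₀: yes

x̄₁=31.100, s₁=5.859, n₁=10
x̄₂=54.762, s₂=7.822, n₂=21
s_p² = [9·5.859² + 20·7.822²]/29 = 52.8521
SE = √(s_p²·(1/10+1/21)) = 2.7932
t = (31.100−54.762)/2.7932 = -8.4713
df = 29
p-value (two-sided) = 0.00000
At α=0.1: p < α → reject H₀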